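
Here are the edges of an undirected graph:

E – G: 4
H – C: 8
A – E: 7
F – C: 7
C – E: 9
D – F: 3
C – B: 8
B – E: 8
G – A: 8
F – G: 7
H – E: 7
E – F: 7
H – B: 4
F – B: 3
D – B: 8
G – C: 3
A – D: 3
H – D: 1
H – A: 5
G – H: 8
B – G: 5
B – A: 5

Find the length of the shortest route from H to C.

8

Compare a few routes:
H → C: 8 = 8
H → G → C: 8+3 = 11
H → D → F → C: 1+3+7 = 11
The minimum is 8 via H → C.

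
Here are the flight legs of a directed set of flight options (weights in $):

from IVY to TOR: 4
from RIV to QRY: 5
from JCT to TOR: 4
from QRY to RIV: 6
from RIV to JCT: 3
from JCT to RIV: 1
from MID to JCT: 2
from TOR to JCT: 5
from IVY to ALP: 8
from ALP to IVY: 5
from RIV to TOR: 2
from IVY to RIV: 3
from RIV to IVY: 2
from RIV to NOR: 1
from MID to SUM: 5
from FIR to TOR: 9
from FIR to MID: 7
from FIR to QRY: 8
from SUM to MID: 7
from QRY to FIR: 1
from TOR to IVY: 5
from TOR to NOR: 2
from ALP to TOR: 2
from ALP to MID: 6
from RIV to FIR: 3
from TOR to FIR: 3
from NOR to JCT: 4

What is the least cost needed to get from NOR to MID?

Compare a few routes:
NOR - JCT - RIV - FIR - MID: 4+1+3+7 = 15
NOR - JCT - RIV - TOR - FIR - MID: 4+1+2+3+7 = 17
NOR - JCT - RIV - QRY - FIR - MID: 4+1+5+1+7 = 18
NOR - JCT - TOR - FIR - MID: 4+4+3+7 = 18
Cheapest is NOR - JCT - RIV - FIR - MID at $15.

$15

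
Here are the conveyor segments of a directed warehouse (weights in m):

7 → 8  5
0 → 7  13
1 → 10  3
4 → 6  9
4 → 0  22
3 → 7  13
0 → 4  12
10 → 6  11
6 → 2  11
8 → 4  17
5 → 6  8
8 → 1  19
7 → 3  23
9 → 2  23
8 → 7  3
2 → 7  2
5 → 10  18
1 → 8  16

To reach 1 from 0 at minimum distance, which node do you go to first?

7

Enumerating some paths:
0 - 4 - 6 - 2 - 7 - 8 - 1: 12+9+11+2+5+19 = 58
0 - 7 - 8 - 1: 13+5+19 = 37
Cheapest is 0 - 7 - 8 - 1 at 37 m.
So from 0 the first move is to 7.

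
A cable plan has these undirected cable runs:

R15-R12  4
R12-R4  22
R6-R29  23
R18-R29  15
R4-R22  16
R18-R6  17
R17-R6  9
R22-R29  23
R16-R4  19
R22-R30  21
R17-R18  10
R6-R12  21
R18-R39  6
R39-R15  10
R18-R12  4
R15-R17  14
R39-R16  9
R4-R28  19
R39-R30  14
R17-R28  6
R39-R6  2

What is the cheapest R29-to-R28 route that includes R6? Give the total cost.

Shortest R29→R6: R29 → R6 = 23
Best R6 to R28: R6 → R17 → R28 costing 15
Total via R6: 23 + 15 = 38.

38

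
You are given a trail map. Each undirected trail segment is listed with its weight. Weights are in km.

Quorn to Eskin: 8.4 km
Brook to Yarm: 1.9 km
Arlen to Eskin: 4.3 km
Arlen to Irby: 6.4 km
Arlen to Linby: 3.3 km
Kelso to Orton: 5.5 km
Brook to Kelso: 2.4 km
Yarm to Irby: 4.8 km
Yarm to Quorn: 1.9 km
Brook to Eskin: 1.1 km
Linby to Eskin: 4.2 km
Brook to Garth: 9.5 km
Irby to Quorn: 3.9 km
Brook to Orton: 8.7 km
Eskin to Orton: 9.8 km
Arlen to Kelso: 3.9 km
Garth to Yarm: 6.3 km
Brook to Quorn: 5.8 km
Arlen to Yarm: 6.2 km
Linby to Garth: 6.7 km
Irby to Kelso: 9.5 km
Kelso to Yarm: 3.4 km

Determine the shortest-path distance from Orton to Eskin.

Running Dijkstra from Orton:
Orton: 0
Kelso: 5.5  (via Orton)
Brook: 7.9  (via Kelso)
Yarm: 8.9  (via Kelso)
Eskin: 9  (via Brook)
Shortest route: Orton–Kelso–Brook–Eskin = 9 km.

9 km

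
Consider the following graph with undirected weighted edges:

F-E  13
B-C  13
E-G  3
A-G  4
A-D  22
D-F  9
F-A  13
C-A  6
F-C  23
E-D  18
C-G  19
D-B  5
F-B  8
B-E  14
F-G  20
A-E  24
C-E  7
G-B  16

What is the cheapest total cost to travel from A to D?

Shortest distances from A:
A: 0
G: 4  (via A)
C: 6  (via A)
E: 7  (via G)
F: 13  (via A)
B: 19  (via C)
D: 22  (via A)
Shortest route: A → D = 22.

22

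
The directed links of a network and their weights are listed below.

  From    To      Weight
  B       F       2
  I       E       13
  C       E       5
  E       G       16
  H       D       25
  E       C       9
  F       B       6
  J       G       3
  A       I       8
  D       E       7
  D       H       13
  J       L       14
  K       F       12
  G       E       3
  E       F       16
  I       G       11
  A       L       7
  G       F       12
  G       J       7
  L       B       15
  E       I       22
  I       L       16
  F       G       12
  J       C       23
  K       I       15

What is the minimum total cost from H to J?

55

Shortest distances from H:
H: 0
D: 25  (via H)
E: 32  (via D)
C: 41  (via E)
F: 48  (via E)
G: 48  (via E)
B: 54  (via F)
I: 54  (via E)
J: 55  (via G)
Shortest route: H–D–E–G–J = 55.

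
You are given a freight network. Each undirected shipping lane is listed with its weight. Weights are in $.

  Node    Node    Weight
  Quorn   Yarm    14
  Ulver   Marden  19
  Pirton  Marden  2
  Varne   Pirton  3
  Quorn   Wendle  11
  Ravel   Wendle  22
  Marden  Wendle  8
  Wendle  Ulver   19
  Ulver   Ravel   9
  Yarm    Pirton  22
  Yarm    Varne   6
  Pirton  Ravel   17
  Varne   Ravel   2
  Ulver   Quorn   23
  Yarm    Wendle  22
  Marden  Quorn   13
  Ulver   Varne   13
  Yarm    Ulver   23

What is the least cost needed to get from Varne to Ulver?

Shortest distances from Varne:
Varne: 0
Ravel: 2  (via Varne)
Pirton: 3  (via Varne)
Marden: 5  (via Pirton)
Yarm: 6  (via Varne)
Ulver: 11  (via Ravel)
Shortest route: Varne → Ravel → Ulver = $11.

$11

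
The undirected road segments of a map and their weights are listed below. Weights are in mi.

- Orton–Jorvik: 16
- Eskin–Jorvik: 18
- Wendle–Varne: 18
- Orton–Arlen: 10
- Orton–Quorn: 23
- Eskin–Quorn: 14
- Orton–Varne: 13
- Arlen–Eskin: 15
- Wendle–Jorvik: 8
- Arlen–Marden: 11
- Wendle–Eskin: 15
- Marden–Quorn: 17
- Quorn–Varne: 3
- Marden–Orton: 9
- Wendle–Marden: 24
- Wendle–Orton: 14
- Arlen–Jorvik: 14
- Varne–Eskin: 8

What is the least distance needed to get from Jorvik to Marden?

25 mi

Shortest distances from Jorvik:
Jorvik: 0
Wendle: 8  (via Jorvik)
Arlen: 14  (via Jorvik)
Orton: 16  (via Jorvik)
Eskin: 18  (via Jorvik)
Marden: 25  (via Arlen)
Shortest route: Jorvik–Arlen–Marden = 25 mi.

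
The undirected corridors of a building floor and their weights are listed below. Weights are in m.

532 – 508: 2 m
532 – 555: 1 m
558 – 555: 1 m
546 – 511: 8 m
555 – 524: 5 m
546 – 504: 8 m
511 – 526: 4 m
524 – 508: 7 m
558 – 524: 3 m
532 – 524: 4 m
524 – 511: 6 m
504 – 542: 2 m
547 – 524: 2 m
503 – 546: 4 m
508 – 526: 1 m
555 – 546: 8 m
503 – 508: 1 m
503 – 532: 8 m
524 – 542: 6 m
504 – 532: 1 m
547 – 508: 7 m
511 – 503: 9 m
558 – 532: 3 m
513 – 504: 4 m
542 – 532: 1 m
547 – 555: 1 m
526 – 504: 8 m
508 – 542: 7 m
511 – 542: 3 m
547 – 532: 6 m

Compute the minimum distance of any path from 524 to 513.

Compare a few routes:
524–555–532–504–513: 5+1+1+4 = 11
524–558–555–532–504–513: 3+1+1+1+4 = 10
524–532–504–513: 4+1+4 = 9
The minimum is 9 m via 524–532–504–513.

9 m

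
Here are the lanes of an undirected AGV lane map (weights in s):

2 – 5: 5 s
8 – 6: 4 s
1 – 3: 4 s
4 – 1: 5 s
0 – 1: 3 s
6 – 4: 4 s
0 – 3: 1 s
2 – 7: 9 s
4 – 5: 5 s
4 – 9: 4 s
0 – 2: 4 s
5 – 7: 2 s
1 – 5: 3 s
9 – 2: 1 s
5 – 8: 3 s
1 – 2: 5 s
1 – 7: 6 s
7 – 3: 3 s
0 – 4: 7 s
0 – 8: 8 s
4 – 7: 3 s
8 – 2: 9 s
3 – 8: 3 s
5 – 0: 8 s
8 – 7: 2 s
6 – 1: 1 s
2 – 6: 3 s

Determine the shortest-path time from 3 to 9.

6 s

Candidate routes:
3 - 0 - 2 - 9: 1+4+1 = 6
3 - 0 - 1 - 6 - 2 - 9: 1+3+1+3+1 = 9
3 - 0 - 1 - 2 - 9: 1+3+5+1 = 10
3 - 1 - 6 - 2 - 9: 4+1+3+1 = 9
The minimum is 6 s via 3 - 0 - 2 - 9.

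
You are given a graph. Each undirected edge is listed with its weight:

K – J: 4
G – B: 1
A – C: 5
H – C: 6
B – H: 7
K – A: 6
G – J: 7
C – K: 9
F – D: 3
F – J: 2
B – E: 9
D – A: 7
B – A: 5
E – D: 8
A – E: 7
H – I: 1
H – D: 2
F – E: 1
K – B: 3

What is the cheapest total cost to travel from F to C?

11

Candidate routes:
F - D - H - C: 3+2+6 = 11
F - E - A - C: 1+7+5 = 13
Cheapest is F - D - H - C at 11.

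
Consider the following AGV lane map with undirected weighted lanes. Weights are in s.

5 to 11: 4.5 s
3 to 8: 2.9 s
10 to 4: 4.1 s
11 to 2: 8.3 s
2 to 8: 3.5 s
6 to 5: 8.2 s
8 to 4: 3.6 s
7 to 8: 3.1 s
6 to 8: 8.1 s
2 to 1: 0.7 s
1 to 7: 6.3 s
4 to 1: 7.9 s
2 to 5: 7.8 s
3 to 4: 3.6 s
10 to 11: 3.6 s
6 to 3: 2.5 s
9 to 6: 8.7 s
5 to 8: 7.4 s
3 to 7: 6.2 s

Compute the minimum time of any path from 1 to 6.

Settle nodes by increasing distance from 1:
1: 0
2: 0.7  (via 1)
8: 4.2  (via 2)
7: 6.3  (via 1)
3: 7.1  (via 8)
4: 7.8  (via 8)
5: 8.5  (via 2)
11: 9  (via 2)
6: 9.6  (via 3)
Shortest route: 1 → 2 → 8 → 3 → 6 = 9.6 s.

9.6 s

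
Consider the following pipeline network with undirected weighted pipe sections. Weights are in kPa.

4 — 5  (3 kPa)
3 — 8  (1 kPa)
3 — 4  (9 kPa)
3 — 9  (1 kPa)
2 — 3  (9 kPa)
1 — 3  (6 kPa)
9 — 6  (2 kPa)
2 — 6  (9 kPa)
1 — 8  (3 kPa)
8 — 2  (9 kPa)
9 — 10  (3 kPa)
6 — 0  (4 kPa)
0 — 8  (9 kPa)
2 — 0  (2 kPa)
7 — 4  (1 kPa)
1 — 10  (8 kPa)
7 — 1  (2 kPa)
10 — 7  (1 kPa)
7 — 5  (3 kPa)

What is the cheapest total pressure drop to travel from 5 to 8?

8 kPa

Shortest distances from 5:
5: 0
4: 3  (via 5)
7: 3  (via 5)
10: 4  (via 7)
1: 5  (via 7)
9: 7  (via 10)
3: 8  (via 9)
8: 8  (via 1)
Shortest route: 5 → 7 → 1 → 8 = 8 kPa.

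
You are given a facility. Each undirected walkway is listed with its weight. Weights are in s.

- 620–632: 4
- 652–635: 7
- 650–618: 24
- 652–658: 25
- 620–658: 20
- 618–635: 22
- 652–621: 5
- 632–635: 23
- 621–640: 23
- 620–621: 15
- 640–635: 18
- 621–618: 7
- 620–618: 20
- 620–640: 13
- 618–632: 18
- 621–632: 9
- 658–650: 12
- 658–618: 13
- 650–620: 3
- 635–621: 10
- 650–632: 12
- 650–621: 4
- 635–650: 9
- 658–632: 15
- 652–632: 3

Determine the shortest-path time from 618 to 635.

17 s

Enumerating some paths:
618 → 621 → 635: 7+10 = 17
618 → 621 → 652 → 635: 7+5+7 = 19
Cheapest is 618 → 621 → 635 at 17 s.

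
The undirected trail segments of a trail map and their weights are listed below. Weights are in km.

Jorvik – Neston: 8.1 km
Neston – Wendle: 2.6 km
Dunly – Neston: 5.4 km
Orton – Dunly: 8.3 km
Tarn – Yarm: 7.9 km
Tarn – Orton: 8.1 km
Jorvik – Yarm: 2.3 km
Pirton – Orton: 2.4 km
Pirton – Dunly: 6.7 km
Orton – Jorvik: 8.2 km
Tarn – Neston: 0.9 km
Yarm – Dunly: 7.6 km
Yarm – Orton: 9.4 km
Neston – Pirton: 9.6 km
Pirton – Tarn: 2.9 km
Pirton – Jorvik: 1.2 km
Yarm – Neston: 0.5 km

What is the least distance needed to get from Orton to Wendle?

8.8 km

Settle nodes by increasing distance from Orton:
Orton: 0
Pirton: 2.4  (via Orton)
Jorvik: 3.6  (via Pirton)
Tarn: 5.3  (via Pirton)
Yarm: 5.9  (via Jorvik)
Neston: 6.2  (via Tarn)
Dunly: 8.3  (via Orton)
Wendle: 8.8  (via Neston)
Shortest route: Orton–Pirton–Tarn–Neston–Wendle = 8.8 km.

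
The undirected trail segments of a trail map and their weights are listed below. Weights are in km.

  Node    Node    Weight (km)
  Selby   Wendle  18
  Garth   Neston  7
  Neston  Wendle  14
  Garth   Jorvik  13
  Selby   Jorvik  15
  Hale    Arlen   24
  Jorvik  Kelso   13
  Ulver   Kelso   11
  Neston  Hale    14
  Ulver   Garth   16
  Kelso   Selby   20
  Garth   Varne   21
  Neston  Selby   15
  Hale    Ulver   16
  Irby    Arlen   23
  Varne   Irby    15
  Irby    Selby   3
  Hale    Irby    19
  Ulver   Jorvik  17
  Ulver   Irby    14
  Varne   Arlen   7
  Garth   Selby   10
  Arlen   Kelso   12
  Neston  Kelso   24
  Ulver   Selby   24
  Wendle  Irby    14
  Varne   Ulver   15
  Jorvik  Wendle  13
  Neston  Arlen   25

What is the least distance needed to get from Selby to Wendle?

Enumerating some paths:
Selby - Wendle: 18 = 18
Selby - Irby - Wendle: 3+14 = 17
Cheapest is Selby - Irby - Wendle at 17 km.

17 km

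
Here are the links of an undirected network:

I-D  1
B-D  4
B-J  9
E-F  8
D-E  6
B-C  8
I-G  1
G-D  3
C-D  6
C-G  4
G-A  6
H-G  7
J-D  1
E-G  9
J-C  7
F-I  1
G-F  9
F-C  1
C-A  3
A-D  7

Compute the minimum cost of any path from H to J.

10

Running Dijkstra from H:
H: 0
G: 7  (via H)
I: 8  (via G)
D: 9  (via I)
F: 9  (via I)
C: 10  (via F)
J: 10  (via D)
Shortest route: H–G–I–D–J = 10.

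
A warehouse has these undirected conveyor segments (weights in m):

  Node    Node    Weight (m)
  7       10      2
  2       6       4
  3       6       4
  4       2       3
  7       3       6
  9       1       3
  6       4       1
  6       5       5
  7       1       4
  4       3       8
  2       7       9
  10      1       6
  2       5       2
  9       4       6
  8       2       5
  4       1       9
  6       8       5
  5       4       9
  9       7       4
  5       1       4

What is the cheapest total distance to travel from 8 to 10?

16 m

Settle nodes by increasing distance from 8:
8: 0
2: 5  (via 8)
6: 5  (via 8)
4: 6  (via 6)
5: 7  (via 2)
3: 9  (via 6)
1: 11  (via 5)
9: 12  (via 4)
7: 14  (via 2)
10: 16  (via 7)
Shortest route: 8–2–7–10 = 16 m.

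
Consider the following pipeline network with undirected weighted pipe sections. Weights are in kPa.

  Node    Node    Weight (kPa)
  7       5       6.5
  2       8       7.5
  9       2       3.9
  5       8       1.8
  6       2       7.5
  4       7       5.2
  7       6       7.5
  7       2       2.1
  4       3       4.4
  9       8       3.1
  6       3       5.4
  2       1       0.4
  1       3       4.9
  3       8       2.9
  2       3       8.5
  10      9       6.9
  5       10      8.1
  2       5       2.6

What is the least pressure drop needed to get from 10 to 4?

Compare a few routes:
10–9–8–3–4: 6.9+3.1+2.9+4.4 = 17.3
10–5–8–3–4: 8.1+1.8+2.9+4.4 = 17.2
The minimum is 17.2 kPa via 10–5–8–3–4.

17.2 kPa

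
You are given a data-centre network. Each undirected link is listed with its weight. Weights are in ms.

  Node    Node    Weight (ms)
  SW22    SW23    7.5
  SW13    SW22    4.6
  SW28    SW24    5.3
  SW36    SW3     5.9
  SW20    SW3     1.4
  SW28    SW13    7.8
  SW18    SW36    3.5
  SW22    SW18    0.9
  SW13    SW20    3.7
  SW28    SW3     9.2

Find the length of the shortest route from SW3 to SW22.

9.7 ms

Running Dijkstra from SW3:
SW3: 0
SW20: 1.4  (via SW3)
SW13: 5.1  (via SW20)
SW36: 5.9  (via SW3)
SW28: 9.2  (via SW3)
SW18: 9.4  (via SW36)
SW22: 9.7  (via SW13)
Shortest route: SW3 → SW20 → SW13 → SW22 = 9.7 ms.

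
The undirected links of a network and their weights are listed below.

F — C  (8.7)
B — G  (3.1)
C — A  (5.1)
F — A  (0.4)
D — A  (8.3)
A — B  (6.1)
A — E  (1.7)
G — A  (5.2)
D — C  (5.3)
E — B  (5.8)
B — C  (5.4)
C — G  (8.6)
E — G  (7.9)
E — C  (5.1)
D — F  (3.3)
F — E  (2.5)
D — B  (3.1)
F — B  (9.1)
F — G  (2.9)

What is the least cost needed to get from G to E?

Candidate routes:
G - E: 7.9 = 7.9
G - F - A - E: 2.9+0.4+1.7 = 5
G - A - E: 5.2+1.7 = 6.9
G - F - E: 2.9+2.5 = 5.4
The minimum is 5 via G - F - A - E.

5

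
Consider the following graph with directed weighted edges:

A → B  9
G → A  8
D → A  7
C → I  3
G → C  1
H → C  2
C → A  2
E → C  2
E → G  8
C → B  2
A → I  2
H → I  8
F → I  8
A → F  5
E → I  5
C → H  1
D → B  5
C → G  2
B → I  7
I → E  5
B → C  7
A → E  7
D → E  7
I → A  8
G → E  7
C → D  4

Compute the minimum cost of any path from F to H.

Compare a few routes:
F - I - E - G - C - H: 8+5+8+1+1 = 23
F - I - E - C - H: 8+5+2+1 = 16
F - I - A - E - C - H: 8+8+7+2+1 = 26
The minimum is 16 via F - I - E - C - H.

16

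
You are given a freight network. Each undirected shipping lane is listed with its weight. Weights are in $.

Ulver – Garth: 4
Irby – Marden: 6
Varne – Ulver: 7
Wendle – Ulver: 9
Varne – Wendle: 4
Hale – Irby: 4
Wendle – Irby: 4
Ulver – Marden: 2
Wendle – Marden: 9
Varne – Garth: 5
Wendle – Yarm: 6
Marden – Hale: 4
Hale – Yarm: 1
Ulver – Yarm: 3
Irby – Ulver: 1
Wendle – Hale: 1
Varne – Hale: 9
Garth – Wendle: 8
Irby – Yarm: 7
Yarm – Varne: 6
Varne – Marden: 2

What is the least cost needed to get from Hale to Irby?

Compare a few routes:
Hale–Irby: 4 = 4
Hale–Yarm–Ulver–Irby: 1+3+1 = 5
The minimum is $4 via Hale–Irby.

$4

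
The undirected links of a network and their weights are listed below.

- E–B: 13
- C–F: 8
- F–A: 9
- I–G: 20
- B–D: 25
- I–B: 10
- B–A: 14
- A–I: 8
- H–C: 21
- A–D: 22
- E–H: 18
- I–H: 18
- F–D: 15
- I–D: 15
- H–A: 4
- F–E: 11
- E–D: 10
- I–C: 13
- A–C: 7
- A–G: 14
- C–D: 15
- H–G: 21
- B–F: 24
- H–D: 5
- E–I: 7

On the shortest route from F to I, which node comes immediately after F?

Compare a few routes:
F → E → I: 11+7 = 18
F → A → I: 9+8 = 17
The minimum is 17 via F → A → I.
So from F the first move is to A.

A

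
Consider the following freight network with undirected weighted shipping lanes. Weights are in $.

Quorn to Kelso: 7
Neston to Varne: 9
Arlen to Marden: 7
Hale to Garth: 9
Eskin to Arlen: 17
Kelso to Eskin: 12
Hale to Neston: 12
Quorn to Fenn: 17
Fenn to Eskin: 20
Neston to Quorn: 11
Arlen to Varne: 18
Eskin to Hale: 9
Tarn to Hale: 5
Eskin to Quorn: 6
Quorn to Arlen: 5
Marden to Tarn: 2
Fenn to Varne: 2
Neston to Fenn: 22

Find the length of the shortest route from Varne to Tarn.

$26

Settle nodes by increasing distance from Varne:
Varne: 0
Fenn: 2  (via Varne)
Neston: 9  (via Varne)
Arlen: 18  (via Varne)
Quorn: 19  (via Fenn)
Hale: 21  (via Neston)
Eskin: 22  (via Fenn)
Marden: 25  (via Arlen)
Kelso: 26  (via Quorn)
Tarn: 26  (via Hale)
Shortest route: Varne–Neston–Hale–Tarn = $26.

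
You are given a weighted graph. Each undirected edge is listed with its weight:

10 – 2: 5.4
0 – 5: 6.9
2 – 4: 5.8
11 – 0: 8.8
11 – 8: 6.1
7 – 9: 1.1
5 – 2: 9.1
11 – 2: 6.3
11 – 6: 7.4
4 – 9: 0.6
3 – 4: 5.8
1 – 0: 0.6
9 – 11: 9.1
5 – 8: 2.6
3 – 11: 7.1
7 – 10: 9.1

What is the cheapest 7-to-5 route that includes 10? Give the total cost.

23.6

Best 7 to 10: 7–10 costing 9.1
Best 10 to 5: 10–2–5 costing 14.5
Total via 10: 9.1 + 14.5 = 23.6.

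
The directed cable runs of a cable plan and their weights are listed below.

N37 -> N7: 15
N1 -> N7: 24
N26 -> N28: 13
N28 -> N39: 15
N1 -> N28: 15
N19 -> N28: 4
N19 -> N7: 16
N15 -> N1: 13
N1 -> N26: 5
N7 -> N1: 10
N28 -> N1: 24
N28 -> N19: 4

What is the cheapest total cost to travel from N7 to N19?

Candidate routes:
N7 → N1 → N26 → N28 → N19: 10+5+13+4 = 32
N7 → N1 → N28 → N19: 10+15+4 = 29
Cheapest is N7 → N1 → N28 → N19 at 29.

29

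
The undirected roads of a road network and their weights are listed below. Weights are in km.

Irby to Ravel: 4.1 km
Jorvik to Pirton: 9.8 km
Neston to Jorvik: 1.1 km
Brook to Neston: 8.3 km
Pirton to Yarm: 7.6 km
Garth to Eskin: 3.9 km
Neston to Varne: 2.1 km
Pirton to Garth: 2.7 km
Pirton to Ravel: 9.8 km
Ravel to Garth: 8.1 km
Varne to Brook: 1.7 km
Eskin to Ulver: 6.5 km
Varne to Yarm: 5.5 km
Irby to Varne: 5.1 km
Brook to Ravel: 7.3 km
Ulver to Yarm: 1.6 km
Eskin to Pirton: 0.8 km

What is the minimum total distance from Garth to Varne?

15.7 km

Candidate routes:
Garth–Pirton–Yarm–Varne: 2.7+7.6+5.5 = 15.8
Garth–Ravel–Brook–Varne: 8.1+7.3+1.7 = 17.1
Garth–Pirton–Jorvik–Neston–Varne: 2.7+9.8+1.1+2.1 = 15.7
Garth–Pirton–Eskin–Ulver–Yarm–Varne: 2.7+0.8+6.5+1.6+5.5 = 17.1
Cheapest is Garth–Pirton–Jorvik–Neston–Varne at 15.7 km.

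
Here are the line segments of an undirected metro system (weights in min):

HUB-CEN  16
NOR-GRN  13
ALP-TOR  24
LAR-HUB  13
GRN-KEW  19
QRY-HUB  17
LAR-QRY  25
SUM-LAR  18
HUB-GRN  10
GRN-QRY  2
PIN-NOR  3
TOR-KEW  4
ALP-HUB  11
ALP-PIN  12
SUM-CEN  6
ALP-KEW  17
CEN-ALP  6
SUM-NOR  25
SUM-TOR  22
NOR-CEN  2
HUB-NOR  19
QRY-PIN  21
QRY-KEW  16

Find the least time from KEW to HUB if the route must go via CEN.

Shortest KEW→CEN: KEW–ALP–CEN = 23
Shortest CEN→HUB: CEN–HUB = 16
Total via CEN: 23 + 16 = 39 min.

39 min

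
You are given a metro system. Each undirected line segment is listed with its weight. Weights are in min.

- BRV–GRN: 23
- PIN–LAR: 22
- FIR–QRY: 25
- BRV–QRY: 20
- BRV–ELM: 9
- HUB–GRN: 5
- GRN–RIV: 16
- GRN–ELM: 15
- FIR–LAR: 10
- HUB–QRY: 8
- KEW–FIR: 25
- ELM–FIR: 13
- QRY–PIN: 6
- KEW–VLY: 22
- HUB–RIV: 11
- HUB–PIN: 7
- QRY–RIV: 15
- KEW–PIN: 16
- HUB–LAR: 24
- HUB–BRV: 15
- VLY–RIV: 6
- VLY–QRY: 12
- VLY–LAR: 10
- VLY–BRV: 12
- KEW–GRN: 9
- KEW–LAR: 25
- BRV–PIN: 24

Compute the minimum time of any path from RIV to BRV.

18 min

Compare a few routes:
RIV–VLY–BRV: 6+12 = 18
RIV–HUB–BRV: 11+15 = 26
Cheapest is RIV–VLY–BRV at 18 min.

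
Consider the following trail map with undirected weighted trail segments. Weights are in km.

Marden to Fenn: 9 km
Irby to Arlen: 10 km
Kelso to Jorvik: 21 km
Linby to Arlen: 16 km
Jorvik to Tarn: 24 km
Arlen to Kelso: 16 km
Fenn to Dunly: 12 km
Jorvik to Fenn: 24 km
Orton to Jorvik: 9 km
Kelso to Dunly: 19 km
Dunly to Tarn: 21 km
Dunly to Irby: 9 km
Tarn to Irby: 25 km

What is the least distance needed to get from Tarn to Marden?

42 km

Compare a few routes:
Tarn → Irby → Dunly → Fenn → Marden: 25+9+12+9 = 55
Tarn → Dunly → Fenn → Marden: 21+12+9 = 42
Cheapest is Tarn → Dunly → Fenn → Marden at 42 km.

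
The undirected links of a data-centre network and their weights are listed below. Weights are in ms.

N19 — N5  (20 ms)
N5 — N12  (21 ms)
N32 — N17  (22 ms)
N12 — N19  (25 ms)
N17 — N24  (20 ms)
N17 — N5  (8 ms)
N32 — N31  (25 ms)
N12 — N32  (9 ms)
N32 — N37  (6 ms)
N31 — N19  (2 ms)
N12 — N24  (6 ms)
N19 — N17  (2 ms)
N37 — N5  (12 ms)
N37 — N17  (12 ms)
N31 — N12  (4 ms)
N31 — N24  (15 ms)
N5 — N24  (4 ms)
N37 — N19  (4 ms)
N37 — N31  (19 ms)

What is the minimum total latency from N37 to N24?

16 ms

Compare a few routes:
N37 - N19 - N17 - N5 - N24: 4+2+8+4 = 18
N37 - N19 - N31 - N12 - N24: 4+2+4+6 = 16
The minimum is 16 ms via N37 - N19 - N31 - N12 - N24.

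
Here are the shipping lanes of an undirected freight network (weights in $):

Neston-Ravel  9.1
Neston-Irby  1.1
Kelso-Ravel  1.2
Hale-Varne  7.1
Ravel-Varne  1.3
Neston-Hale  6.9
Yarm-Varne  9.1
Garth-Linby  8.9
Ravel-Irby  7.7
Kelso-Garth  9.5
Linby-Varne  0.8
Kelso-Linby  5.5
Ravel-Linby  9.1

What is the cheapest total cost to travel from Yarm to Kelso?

Running Dijkstra from Yarm:
Yarm: 0
Varne: 9.1  (via Yarm)
Linby: 9.9  (via Varne)
Ravel: 10.4  (via Varne)
Kelso: 11.6  (via Ravel)
Shortest route: Yarm → Varne → Ravel → Kelso = $11.6.

$11.6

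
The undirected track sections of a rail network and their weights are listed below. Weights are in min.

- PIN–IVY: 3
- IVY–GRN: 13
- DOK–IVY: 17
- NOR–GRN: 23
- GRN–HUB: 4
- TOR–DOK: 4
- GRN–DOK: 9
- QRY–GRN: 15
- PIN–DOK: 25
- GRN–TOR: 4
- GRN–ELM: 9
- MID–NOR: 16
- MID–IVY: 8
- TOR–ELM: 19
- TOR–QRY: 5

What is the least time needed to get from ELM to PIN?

Running Dijkstra from ELM:
ELM: 0
GRN: 9  (via ELM)
HUB: 13  (via GRN)
TOR: 13  (via GRN)
DOK: 17  (via TOR)
QRY: 18  (via TOR)
IVY: 22  (via GRN)
PIN: 25  (via IVY)
Shortest route: ELM → GRN → IVY → PIN = 25 min.

25 min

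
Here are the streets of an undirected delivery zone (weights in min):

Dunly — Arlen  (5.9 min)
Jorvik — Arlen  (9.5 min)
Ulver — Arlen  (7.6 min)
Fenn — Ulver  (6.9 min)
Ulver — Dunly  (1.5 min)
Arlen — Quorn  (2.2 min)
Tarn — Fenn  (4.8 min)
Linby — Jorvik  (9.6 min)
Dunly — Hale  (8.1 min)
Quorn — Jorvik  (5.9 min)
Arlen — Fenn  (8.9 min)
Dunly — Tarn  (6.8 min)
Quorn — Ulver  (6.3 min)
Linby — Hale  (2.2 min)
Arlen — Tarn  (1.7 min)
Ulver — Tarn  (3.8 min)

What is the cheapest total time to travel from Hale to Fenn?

16.5 min

Compare a few routes:
Hale - Dunly - Tarn - Fenn: 8.1+6.8+4.8 = 19.7
Hale - Dunly - Ulver - Fenn: 8.1+1.5+6.9 = 16.5
Hale - Dunly - Arlen - Tarn - Fenn: 8.1+5.9+1.7+4.8 = 20.5
Hale - Dunly - Ulver - Tarn - Fenn: 8.1+1.5+3.8+4.8 = 18.2
Cheapest is Hale - Dunly - Ulver - Fenn at 16.5 min.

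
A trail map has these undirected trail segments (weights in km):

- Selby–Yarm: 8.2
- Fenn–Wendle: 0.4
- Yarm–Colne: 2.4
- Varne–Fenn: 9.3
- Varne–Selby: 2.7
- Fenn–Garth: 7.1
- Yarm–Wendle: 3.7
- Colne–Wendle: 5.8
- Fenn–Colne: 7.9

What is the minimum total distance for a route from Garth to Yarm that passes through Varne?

27.3 km

Best Garth to Varne: Garth → Fenn → Varne costing 16.4
Best Varne to Yarm: Varne → Selby → Yarm costing 10.9
Total via Varne: 16.4 + 10.9 = 27.3 km.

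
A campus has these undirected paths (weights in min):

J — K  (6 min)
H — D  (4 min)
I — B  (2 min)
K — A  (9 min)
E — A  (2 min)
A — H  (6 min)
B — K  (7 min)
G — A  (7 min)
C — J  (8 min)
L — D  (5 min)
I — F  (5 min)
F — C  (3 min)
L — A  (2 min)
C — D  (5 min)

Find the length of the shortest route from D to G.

14 min

Shortest distances from D:
D: 0
H: 4  (via D)
C: 5  (via D)
L: 5  (via D)
A: 7  (via L)
F: 8  (via C)
E: 9  (via A)
I: 13  (via F)
J: 13  (via C)
G: 14  (via A)
Shortest route: D → L → A → G = 14 min.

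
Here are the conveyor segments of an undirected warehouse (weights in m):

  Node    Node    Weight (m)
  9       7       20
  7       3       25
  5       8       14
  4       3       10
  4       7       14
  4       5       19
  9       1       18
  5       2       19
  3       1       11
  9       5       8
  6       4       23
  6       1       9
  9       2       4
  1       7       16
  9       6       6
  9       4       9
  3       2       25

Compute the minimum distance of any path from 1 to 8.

37 m

Compare a few routes:
1 → 9 → 5 → 8: 18+8+14 = 40
1 → 6 → 9 → 5 → 8: 9+6+8+14 = 37
Cheapest is 1 → 6 → 9 → 5 → 8 at 37 m.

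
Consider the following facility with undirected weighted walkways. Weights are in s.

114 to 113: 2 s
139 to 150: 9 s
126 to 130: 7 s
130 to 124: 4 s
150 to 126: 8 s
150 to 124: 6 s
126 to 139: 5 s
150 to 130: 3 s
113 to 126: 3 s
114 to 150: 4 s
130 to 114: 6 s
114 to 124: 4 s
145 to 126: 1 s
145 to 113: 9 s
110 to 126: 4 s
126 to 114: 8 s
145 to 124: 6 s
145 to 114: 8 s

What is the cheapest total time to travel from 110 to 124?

11 s

Compare a few routes:
110–126–130–124: 4+7+4 = 15
110–126–145–124: 4+1+6 = 11
110–126–113–114–124: 4+3+2+4 = 13
110–126–114–124: 4+8+4 = 16
The minimum is 11 s via 110–126–145–124.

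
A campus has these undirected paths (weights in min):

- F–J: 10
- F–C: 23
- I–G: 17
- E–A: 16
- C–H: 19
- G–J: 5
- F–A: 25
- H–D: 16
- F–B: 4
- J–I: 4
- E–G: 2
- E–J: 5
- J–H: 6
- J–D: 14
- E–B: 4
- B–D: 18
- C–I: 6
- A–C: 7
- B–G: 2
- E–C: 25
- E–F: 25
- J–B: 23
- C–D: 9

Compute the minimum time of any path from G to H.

11 min

Settle nodes by increasing distance from G:
G: 0
B: 2  (via G)
E: 2  (via G)
J: 5  (via G)
F: 6  (via B)
I: 9  (via J)
H: 11  (via J)
Shortest route: G → J → H = 11 min.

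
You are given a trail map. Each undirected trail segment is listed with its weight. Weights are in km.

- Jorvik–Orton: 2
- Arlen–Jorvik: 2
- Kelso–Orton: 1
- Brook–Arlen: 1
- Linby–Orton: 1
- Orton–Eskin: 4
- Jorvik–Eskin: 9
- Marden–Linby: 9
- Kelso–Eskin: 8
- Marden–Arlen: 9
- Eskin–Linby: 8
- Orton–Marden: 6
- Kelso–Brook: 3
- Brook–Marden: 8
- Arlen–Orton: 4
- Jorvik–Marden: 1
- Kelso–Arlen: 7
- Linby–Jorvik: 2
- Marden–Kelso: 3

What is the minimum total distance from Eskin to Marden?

7 km

Shortest distances from Eskin:
Eskin: 0
Orton: 4  (via Eskin)
Kelso: 5  (via Orton)
Linby: 5  (via Orton)
Jorvik: 6  (via Orton)
Marden: 7  (via Jorvik)
Shortest route: Eskin → Orton → Jorvik → Marden = 7 km.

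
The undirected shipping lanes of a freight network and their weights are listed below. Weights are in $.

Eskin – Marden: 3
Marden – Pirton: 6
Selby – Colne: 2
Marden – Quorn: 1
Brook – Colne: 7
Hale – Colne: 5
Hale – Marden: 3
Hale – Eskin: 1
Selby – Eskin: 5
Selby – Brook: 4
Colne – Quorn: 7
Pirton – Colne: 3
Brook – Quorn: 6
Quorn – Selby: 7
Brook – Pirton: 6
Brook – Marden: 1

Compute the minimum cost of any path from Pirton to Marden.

$6

Running Dijkstra from Pirton:
Pirton: 0
Colne: 3  (via Pirton)
Selby: 5  (via Colne)
Brook: 6  (via Pirton)
Marden: 6  (via Pirton)
Shortest route: Pirton–Marden = $6.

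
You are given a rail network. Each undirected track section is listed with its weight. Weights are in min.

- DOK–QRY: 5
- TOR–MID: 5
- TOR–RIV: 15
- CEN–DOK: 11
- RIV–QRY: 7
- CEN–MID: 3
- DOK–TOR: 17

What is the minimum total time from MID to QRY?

19 min

Shortest distances from MID:
MID: 0
CEN: 3  (via MID)
TOR: 5  (via MID)
DOK: 14  (via CEN)
QRY: 19  (via DOK)
Shortest route: MID–CEN–DOK–QRY = 19 min.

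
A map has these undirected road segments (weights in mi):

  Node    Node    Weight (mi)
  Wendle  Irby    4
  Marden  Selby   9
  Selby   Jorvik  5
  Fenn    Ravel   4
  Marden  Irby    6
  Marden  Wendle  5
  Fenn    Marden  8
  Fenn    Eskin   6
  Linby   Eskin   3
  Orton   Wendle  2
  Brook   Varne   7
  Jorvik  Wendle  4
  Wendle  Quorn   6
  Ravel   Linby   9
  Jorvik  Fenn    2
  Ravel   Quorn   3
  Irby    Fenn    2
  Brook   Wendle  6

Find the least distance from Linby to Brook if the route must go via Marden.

28 mi

Best Linby to Marden: Linby–Eskin–Fenn–Marden costing 17
Shortest Marden→Brook: Marden–Wendle–Brook = 11
Total via Marden: 17 + 11 = 28 mi.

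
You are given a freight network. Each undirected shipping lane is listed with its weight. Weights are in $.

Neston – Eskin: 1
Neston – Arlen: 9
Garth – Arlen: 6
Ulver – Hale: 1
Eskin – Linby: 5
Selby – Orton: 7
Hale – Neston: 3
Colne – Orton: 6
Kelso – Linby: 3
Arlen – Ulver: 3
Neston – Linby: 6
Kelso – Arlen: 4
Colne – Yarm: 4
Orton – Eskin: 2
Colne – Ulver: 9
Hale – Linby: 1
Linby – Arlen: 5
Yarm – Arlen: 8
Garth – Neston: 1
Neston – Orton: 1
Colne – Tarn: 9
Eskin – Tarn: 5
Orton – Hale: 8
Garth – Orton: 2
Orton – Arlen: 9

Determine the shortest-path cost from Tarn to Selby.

$14

Shortest distances from Tarn:
Tarn: 0
Eskin: 5  (via Tarn)
Neston: 6  (via Eskin)
Orton: 7  (via Eskin)
Garth: 7  (via Neston)
Hale: 9  (via Neston)
Colne: 9  (via Tarn)
Linby: 10  (via Eskin)
Ulver: 10  (via Hale)
Yarm: 13  (via Colne)
Kelso: 13  (via Linby)
Arlen: 13  (via Garth)
Selby: 14  (via Orton)
Shortest route: Tarn–Eskin–Orton–Selby = $14.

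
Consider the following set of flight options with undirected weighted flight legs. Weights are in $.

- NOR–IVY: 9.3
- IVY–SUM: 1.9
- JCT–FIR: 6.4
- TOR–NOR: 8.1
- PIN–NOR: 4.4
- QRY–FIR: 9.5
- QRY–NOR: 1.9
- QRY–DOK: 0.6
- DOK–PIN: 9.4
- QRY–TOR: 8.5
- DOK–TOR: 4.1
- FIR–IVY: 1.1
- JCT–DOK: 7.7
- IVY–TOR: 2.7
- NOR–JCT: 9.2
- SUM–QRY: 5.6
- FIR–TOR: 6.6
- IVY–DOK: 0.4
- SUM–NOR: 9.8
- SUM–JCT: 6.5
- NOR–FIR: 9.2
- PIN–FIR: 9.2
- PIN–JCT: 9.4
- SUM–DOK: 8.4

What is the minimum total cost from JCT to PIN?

Enumerating some paths:
JCT → NOR → PIN: 9.2+4.4 = 13.6
JCT → PIN: 9.4 = 9.4
Cheapest is JCT → PIN at $9.4.

$9.4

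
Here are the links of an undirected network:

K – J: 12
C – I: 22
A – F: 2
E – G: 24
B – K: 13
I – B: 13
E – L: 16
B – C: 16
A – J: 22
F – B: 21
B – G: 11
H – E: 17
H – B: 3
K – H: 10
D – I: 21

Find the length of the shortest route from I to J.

Enumerating some paths:
I–B–F–A–J: 13+21+2+22 = 58
I–B–K–J: 13+13+12 = 38
Cheapest is I–B–K–J at 38.

38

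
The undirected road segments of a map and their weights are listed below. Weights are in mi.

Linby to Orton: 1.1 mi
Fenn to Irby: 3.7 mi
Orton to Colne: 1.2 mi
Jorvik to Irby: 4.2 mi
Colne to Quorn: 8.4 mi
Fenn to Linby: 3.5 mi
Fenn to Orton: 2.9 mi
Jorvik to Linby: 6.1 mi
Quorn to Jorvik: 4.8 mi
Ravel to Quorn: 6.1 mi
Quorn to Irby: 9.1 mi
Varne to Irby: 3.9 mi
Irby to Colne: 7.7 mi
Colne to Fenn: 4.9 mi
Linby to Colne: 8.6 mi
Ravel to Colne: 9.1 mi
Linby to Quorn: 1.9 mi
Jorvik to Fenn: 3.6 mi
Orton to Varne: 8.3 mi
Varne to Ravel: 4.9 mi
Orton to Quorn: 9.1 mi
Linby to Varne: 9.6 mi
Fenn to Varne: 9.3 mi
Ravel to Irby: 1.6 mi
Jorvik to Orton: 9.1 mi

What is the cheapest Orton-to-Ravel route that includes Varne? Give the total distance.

13.2 mi

Shortest Orton→Varne: Orton–Varne = 8.3
Shortest Varne→Ravel: Varne–Ravel = 4.9
Total via Varne: 8.3 + 4.9 = 13.2 mi.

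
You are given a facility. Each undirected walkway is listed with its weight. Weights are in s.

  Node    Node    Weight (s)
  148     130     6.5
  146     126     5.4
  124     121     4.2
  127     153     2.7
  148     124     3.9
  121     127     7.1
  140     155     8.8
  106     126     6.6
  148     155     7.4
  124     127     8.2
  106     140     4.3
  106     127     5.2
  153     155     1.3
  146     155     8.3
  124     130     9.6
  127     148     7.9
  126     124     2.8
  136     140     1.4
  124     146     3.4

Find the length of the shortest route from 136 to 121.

18 s

Shortest distances from 136:
136: 0
140: 1.4  (via 136)
106: 5.7  (via 140)
155: 10.2  (via 140)
127: 10.9  (via 106)
153: 11.5  (via 155)
126: 12.3  (via 106)
124: 15.1  (via 126)
148: 17.6  (via 155)
146: 17.7  (via 126)
121: 18  (via 127)
Shortest route: 136 → 140 → 106 → 127 → 121 = 18 s.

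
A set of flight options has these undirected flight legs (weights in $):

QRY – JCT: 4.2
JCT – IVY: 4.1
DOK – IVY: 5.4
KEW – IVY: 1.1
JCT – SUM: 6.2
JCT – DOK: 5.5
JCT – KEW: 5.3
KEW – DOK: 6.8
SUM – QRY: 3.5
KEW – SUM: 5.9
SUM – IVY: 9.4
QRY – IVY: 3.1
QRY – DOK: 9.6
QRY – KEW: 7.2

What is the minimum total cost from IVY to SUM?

Candidate routes:
IVY–QRY–SUM: 3.1+3.5 = 6.6
IVY–KEW–SUM: 1.1+5.9 = 7
The minimum is $6.6 via IVY–QRY–SUM.

$6.6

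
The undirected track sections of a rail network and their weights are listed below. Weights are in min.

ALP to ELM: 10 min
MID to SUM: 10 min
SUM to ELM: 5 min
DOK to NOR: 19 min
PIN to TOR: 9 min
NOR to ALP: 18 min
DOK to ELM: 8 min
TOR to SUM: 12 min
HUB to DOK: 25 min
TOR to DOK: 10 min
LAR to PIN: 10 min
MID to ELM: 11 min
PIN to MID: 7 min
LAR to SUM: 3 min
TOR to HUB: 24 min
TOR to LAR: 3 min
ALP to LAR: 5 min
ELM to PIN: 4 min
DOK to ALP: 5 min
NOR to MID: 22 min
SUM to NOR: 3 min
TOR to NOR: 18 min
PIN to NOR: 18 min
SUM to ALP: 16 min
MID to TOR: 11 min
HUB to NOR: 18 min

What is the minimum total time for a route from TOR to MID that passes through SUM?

16 min

Best TOR to SUM: TOR–LAR–SUM costing 6
Shortest SUM→MID: SUM–MID = 10
Total via SUM: 6 + 10 = 16 min.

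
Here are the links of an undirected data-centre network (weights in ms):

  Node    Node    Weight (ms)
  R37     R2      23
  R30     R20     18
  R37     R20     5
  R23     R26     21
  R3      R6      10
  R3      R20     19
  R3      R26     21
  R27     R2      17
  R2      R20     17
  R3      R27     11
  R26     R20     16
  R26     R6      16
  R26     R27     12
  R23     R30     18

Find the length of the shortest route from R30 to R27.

Candidate routes:
R30–R20–R2–R27: 18+17+17 = 52
R30–R20–R3–R27: 18+19+11 = 48
R30–R23–R26–R27: 18+21+12 = 51
R30–R20–R26–R27: 18+16+12 = 46
The minimum is 46 ms via R30–R20–R26–R27.

46 ms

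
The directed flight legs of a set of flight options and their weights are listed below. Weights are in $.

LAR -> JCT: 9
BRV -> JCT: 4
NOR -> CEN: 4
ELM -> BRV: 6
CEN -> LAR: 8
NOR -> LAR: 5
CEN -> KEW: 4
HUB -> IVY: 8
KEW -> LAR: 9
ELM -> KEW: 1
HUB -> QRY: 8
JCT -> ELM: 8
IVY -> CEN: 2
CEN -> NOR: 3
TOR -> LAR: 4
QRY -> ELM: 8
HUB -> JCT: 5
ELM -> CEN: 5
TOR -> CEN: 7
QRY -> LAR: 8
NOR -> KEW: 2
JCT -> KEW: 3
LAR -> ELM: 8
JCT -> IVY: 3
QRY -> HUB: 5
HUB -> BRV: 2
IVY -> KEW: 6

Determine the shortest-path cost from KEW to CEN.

$22

Shortest distances from KEW:
KEW: 0
LAR: 9  (via KEW)
ELM: 17  (via LAR)
JCT: 18  (via LAR)
IVY: 21  (via JCT)
CEN: 22  (via ELM)
Shortest route: KEW–LAR–ELM–CEN = $22.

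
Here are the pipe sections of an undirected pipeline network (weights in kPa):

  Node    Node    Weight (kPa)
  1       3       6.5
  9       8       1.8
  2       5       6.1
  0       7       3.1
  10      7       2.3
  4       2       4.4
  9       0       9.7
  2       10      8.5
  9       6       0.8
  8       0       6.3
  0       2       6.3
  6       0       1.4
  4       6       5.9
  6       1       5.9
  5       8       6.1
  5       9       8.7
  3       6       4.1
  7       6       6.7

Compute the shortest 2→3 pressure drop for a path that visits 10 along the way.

19.4 kPa

Shortest 2→10: 2–10 = 8.5
Shortest 10→3: 10–7–0–6–3 = 10.9
Total via 10: 8.5 + 10.9 = 19.4 kPa.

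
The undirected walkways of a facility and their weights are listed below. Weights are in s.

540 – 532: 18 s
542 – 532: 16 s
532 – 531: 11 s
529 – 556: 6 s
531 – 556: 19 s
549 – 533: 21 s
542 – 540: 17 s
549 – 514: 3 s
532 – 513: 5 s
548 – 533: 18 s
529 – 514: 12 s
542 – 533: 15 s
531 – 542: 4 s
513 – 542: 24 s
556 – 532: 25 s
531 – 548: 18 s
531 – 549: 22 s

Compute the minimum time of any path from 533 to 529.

Shortest distances from 533:
533: 0
542: 15  (via 533)
548: 18  (via 533)
531: 19  (via 542)
549: 21  (via 533)
514: 24  (via 549)
532: 30  (via 531)
540: 32  (via 542)
513: 35  (via 532)
529: 36  (via 514)
Shortest route: 533–549–514–529 = 36 s.

36 s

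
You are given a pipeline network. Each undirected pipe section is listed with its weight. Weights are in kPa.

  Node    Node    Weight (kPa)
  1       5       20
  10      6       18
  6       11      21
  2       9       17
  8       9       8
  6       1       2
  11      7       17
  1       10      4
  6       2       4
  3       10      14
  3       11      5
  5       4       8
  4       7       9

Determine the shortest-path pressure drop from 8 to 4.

59 kPa

Shortest distances from 8:
8: 0
9: 8  (via 8)
2: 25  (via 9)
6: 29  (via 2)
1: 31  (via 6)
10: 35  (via 1)
3: 49  (via 10)
11: 50  (via 6)
5: 51  (via 1)
4: 59  (via 5)
Shortest route: 8–9–2–6–1–5–4 = 59 kPa.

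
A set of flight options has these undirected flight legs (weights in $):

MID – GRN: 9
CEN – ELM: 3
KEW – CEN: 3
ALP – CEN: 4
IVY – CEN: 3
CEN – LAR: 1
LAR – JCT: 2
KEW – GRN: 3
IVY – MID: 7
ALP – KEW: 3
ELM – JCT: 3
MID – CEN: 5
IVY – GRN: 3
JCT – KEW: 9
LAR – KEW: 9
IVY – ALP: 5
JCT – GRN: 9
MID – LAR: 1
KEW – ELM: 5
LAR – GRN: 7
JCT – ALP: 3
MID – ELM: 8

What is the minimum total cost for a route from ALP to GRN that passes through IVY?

Best ALP to IVY: ALP–IVY costing 5
Shortest IVY→GRN: IVY–GRN = 3
Total via IVY: 5 + 3 = $8.

$8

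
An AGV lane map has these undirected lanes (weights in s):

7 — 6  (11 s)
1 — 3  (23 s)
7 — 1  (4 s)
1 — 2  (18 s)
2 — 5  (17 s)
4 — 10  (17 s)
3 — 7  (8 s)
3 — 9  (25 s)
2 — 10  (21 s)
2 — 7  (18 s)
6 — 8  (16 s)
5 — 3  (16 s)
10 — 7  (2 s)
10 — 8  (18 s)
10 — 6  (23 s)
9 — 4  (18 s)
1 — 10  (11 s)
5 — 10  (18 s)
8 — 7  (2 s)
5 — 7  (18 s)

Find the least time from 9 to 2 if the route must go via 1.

Shortest 9→1: 9–3–7–1 = 37
Best 1 to 2: 1–2 costing 18
Total via 1: 37 + 18 = 55 s.

55 s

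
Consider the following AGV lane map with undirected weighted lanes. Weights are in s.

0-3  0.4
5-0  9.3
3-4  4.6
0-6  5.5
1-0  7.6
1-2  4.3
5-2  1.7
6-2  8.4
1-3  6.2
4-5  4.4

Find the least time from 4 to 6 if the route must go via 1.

Best 4 to 1: 4 → 5 → 2 → 1 costing 10.4
Shortest 1→6: 1 → 3 → 0 → 6 = 12.1
Total via 1: 10.4 + 12.1 = 22.5 s.

22.5 s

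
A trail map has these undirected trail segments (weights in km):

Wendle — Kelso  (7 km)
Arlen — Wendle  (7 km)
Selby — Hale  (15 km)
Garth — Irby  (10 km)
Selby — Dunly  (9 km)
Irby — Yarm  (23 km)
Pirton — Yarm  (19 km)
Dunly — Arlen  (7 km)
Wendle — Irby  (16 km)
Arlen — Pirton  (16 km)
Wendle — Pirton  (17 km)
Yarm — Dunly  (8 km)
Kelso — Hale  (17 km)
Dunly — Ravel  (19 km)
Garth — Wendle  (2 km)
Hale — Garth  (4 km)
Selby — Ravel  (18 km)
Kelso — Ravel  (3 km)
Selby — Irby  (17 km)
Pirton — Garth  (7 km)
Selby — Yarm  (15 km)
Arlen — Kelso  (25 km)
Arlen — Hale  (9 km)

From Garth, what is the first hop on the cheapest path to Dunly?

Enumerating some paths:
Garth - Wendle - Arlen - Dunly: 2+7+7 = 16
Garth - Pirton - Arlen - Dunly: 7+16+7 = 30
Garth - Hale - Arlen - Dunly: 4+9+7 = 20
Garth - Hale - Selby - Dunly: 4+15+9 = 28
Cheapest is Garth - Wendle - Arlen - Dunly at 16 km.
So from Garth the first move is to Wendle.

Wendle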